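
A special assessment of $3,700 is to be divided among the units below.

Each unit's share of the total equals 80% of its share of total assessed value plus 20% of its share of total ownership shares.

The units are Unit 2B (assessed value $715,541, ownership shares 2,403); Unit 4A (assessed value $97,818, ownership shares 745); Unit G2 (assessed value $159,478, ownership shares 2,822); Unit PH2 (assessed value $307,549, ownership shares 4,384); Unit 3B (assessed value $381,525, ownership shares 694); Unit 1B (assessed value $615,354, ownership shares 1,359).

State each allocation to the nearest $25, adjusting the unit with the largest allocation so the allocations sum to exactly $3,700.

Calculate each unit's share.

Unit 2B: $1,100; Unit 4A: $175; Unit G2: $375; Unit PH2: $650; Unit 3B: $525; Unit 1B: $875

Totals — assessed value 2,277,265, ownership shares 12,407.
Combined weights (80% assessed value + 20% ownership shares): Unit 2B 0.2901; Unit 4A 0.0464; Unit G2 0.1015; Unit PH2 0.1787; Unit 3B 0.1452; Unit 1B 0.2381.
Unrounded shares: Unit 2B 1,073.39; Unit 4A 171.58; Unit G2 375.60; Unit PH2 661.23; Unit 3B 537.30; Unit 1B 880.90.
After rounding ($25): Unit 2B $1,075; Unit 4A $175; Unit G2 $375; Unit PH2 $650; Unit 3B $525; Unit 1B $875. Sum = $3,675.
Difference $3,700 − $3,675 = +$25 applied to largest allocation (Unit 2B): Unit 2B becomes $1,100.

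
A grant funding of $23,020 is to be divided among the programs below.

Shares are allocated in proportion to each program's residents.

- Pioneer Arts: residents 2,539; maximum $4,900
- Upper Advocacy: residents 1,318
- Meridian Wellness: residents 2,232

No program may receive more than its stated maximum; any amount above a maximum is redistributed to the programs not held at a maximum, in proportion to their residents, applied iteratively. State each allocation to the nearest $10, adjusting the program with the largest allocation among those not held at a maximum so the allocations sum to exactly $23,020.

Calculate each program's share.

Pioneer Arts: $4,900 · Upper Advocacy: $6,730 · Meridian Wellness: $11,390

Combined residents = 6,089.
Pro-rata shares before constraints: Pioneer Arts 9,598.91; Upper Advocacy 4,982.81; Meridian Wellness 8,438.27.
Capped: Pioneer Arts ($4,900); remaining pool $18,120 reallocated over remaining residents 3,550.
Redistributed shares: Upper Advocacy 6,727.37 → $6,730; Meridian Wellness 11,392.63 → $11,390.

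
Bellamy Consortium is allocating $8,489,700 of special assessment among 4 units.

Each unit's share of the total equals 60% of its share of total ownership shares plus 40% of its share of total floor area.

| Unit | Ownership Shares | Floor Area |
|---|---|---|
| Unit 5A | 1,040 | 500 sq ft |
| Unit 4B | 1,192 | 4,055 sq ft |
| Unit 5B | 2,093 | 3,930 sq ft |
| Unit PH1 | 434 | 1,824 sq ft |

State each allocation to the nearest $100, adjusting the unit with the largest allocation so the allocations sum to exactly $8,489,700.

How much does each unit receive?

Unit 5A: $1,277,900 | Unit 4B: $2,611,600 | Unit 5B: $3,534,800 | Unit PH1: $1,065,400

Totals — ownership shares 4,759, floor area 10,309.
Composite weights (60% ownership shares + 40% floor area): Unit 5A 0.1505; Unit 4B 0.3076; Unit 5B 0.4164; Unit PH1 0.1255.
Proportional shares: Unit 5A 1,277,873.95; Unit 4B 2,611,617.82; Unit 5B 3,534,831.63; Unit PH1 1,065,376.60.
At nearest $100: Unit 5A $1,277,900; Unit 4B $2,611,600; Unit 5B $3,534,800; Unit PH1 $1,065,400. Sum = $8,489,700.
No rounding difference to absorb.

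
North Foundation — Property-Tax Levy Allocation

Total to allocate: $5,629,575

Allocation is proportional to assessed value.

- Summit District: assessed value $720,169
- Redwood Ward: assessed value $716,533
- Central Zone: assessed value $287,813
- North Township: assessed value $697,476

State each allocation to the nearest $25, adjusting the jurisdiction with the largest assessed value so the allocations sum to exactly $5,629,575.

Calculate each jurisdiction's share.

Assessed value total: 720,169 + 716,533 + 287,813 + 697,476 = 2,421,991.
Proportional shares: Summit District 1,673,930.83; Redwood Ward 1,665,479.46; Central Zone 668,980.55; North Township 1,621,184.16.
After rounding ($25): Summit District $1,673,925; Redwood Ward $1,665,475; Central Zone $668,975; North Township $1,621,175. Sum = $5,629,550.
Difference $5,629,575 − $5,629,550 = +$25 applied to largest assessed value (Summit District): Summit District becomes $1,673,950.

Summit District: $1,673,950 | Redwood Ward: $1,665,475 | Central Zone: $668,975 | North Township: $1,621,175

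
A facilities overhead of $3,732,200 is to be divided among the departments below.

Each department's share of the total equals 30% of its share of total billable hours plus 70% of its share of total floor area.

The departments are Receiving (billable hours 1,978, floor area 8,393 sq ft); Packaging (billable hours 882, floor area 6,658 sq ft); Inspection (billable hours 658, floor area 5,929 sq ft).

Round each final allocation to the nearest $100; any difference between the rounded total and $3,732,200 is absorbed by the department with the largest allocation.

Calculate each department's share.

Billable hours total 3,518; floor area total 20,980.
Combined weights (30% billable hours + 70% floor area): Receiving 0.4487; Packaging 0.2974; Inspection 0.2539.
Unrounded shares: Receiving 1,674,670.79; Packaging 1,109,799.86; Inspection 947,729.35.
After rounding ($100): Receiving $1,674,700; Packaging $1,109,800; Inspection $947,700. Sum = $3,732,200.
No rounding difference to absorb.

Receiving: $1,674,700 · Packaging: $1,109,800 · Inspection: $947,700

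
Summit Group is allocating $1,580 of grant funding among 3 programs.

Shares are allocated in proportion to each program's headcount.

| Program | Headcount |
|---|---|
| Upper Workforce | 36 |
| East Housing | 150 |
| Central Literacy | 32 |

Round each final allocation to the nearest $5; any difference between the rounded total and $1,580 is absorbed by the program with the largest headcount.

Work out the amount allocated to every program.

Upper Workforce: $260 · East Housing: $1,090 · Central Literacy: $230

Total headcount = 218.
Unrounded shares: Upper Workforce 36/218 × $1,580 = 260.92; East Housing 150/218 × $1,580 = 1,087.16; Central Literacy 32/218 × $1,580 = 231.93.
At nearest $5: Upper Workforce $260; East Housing $1,085; Central Literacy $230. Sum = $1,575.
Difference $1,580 − $1,575 = +$5 applied to largest headcount (East Housing): East Housing becomes $1,090.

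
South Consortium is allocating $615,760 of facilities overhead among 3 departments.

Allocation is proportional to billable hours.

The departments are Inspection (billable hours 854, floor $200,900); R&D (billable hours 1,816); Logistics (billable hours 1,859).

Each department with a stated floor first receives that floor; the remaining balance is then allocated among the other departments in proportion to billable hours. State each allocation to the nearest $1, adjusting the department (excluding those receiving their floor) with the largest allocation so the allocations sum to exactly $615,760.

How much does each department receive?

Inspection: $200,900 · R&D: $205,003 · Logistics: $209,857

Guaranteed amounts: Inspection $200,900. Balance $414,860.
Balance split over remaining billable hours 3,675: R&D 205,002.93 → $205,003; Logistics 209,857.07 → $209,857.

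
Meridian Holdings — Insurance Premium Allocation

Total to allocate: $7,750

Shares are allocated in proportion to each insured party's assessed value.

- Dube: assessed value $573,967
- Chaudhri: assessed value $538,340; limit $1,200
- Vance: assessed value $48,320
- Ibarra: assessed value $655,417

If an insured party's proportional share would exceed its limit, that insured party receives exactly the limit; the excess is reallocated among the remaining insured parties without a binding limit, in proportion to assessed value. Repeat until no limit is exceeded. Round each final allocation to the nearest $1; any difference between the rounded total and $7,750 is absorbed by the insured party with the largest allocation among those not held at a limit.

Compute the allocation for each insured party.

Assessed value total: 1,816,044.
Proportional shares (ignoring caps): Dube 2,449.41; Chaudhri 2,297.38; Vance 206.21; Ibarra 2,797.00.
Held at cap: Chaudhri ($1,200); residual $6,550 reallocated over remaining assessed value 1,277,704.
Shares after redistribution: Dube 2,942.37 → $2,942; Vance 247.71 → $248; Ibarra 3,359.92 → $3,360.

Dube: $2,942 · Chaudhri: $1,200 · Vance: $248 · Ibarra: $3,360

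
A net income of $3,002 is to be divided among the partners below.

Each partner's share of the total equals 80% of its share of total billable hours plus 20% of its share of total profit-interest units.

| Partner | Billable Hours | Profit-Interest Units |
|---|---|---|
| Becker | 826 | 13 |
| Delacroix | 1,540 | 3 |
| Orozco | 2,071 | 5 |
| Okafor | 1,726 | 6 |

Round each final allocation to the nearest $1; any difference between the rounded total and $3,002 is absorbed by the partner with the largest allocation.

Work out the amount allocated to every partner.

Becker: $611 | Delacroix: $667 | Orozco: $918 | Okafor: $806

Totals — billable hours 6,163, profit-interest units 27.
Combined weights (80% billable hours + 20% profit-interest units): Becker 0.2035; Delacroix 0.2221; Orozco 0.3059; Okafor 0.2685.
Unrounded shares: Becker 610.96; Delacroix 666.82; Orozco 918.21; Okafor 806.01.
After rounding ($1): Becker $611; Delacroix $667; Orozco $918; Okafor $806. Sum = $3,002.
Rounded total matches; no reconciliation needed.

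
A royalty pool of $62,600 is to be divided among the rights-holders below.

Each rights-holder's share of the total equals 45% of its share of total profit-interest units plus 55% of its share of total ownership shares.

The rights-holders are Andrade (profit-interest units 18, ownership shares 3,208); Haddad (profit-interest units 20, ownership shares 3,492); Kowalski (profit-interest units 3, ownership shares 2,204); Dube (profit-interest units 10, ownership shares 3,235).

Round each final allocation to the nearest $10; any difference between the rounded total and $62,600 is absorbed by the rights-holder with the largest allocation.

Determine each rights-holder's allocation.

Andrade: $19,040; Haddad: $20,950; Kowalski: $7,910; Dube: $14,700

Profit-interest units total 51; ownership shares total 12,139.
Blended shares (45% profit-interest units + 55% ownership shares): Andrade 0.3042; Haddad 0.3347; Kowalski 0.1263; Dube 0.2348.
Unrounded shares: Andrade 19,041.24; Haddad 20,951.46; Kowalski 7,908.29; Dube 14,699.00.
Rounded to nearest $10: Andrade $19,040; Haddad $20,950; Kowalski $7,910; Dube $14,700. Sum = $62,600.
No rounding difference to absorb.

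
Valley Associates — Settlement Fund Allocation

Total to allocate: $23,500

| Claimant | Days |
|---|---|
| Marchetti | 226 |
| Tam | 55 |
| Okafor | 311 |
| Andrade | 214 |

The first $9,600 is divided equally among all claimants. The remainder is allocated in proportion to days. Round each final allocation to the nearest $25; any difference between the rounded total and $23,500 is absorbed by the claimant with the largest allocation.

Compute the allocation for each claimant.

First tranche $9,600 split equally: $2,400 each.
Remainder $13,900 by days (total 806): Marchetti 3,897.52 → $3,900; Tam 948.51 → $950; Okafor 5,363.40 → $5,375; Andrade 3,690.57 → $3,700.
Rounding difference −$25 on remainder applied to Okafor.
Totals: Marchetti $2,400 + $3,900 = $6,300; Tam $2,400 + $950 = $3,350; Okafor $2,400 + $5,350 = $7,750; Andrade $2,400 + $3,700 = $6,100.

Marchetti: $6,300; Tam: $3,350; Okafor: $7,750; Andrade: $6,100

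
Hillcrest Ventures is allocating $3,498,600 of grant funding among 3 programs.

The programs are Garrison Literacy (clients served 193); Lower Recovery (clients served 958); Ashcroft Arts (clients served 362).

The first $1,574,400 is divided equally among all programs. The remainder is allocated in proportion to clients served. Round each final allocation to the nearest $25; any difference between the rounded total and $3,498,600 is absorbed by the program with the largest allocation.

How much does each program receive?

Garrison Literacy: $770,250 | Lower Recovery: $1,743,175 | Ashcroft Arts: $985,175

$1,574,400 shared equally gives $524,800 per program.
Remainder $1,924,200 by clients served (total 1,513): Garrison Literacy 245,453.14 → $245,450; Lower Recovery 1,218,363.25 → $1,218,375; Ashcroft Arts 460,383.61 → $460,375.
Totals: Garrison Literacy $524,800 + $245,450 = $770,250; Lower Recovery $524,800 + $1,218,375 = $1,743,175; Ashcroft Arts $524,800 + $460,375 = $985,175.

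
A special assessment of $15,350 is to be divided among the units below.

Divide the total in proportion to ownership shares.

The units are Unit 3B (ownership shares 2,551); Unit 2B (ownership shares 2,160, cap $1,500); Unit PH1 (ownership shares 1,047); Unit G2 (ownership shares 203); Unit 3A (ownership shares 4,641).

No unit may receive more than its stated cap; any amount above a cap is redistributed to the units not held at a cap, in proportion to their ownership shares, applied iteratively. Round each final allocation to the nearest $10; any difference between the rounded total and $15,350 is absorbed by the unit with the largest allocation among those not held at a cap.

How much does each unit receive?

Total ownership shares = 10,602.
Pro-rata shares before constraints: Unit 3B 3,693.44; Unit 2B 3,127.33; Unit PH1 1,515.89; Unit G2 293.91; Unit 3A 6,719.43.
Cap binds for Unit 2B ($1,500); remaining pool $13,850 reallocated over remaining ownership shares 8,442.
Remaining shares: Unit 3B 4,185.19 → $4,190; Unit PH1 1,717.71 → $1,720; Unit G2 333.04 → $330; Unit 3A 7,614.05 → $7,610.

Unit 3B: $4,190 · Unit 2B: $1,500 · Unit PH1: $1,720 · Unit G2: $330 · Unit 3A: $7,610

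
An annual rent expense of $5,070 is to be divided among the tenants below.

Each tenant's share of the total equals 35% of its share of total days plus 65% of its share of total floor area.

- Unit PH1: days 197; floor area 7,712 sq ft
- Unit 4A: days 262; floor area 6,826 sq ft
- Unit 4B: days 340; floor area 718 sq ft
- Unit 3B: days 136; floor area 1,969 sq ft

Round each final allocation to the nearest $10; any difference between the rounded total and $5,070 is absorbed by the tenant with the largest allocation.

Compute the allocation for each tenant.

Totals — days 935, floor area 17,225.
Combined weights (35% days + 65% floor area): Unit PH1 0.3648; Unit 4A 0.3557; Unit 4B 0.1544; Unit 3B 0.1252.
Pro-rata amounts: Unit PH1 1,849.34; Unit 4A 1,803.20; Unit 4B 782.64; Unit 3B 634.82.
Rounded to nearest $10: Unit PH1 $1,850; Unit 4A $1,800; Unit 4B $780; Unit 3B $630. Sum = $5,060.
Difference $5,070 − $5,060 = +$10 applied to largest allocation (Unit PH1): Unit PH1 becomes $1,860.

Unit PH1: $1,860 | Unit 4A: $1,800 | Unit 4B: $780 | Unit 3B: $630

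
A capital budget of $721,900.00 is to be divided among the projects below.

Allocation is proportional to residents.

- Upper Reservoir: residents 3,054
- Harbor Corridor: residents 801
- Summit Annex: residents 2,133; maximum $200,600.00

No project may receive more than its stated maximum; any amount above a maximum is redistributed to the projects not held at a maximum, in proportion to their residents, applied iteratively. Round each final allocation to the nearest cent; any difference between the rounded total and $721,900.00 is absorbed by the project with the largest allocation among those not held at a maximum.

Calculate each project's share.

Upper Reservoir: $412,983.19 | Harbor Corridor: $108,316.81 | Summit Annex: $200,600.00

Total residents = 5,988.
Unconstrained shares: Upper Reservoir 368,183.4669; Harbor Corridor 96,566.7836; Summit Annex 257,149.7495.
Cap binds for Summit Annex ($200,600.00); balance $521,300.00 reallocated over remaining residents 3,855.
Remaining shares: Upper Reservoir 412,983.1907 → $412,983.19; Harbor Corridor 108,316.8093 → $108,316.81.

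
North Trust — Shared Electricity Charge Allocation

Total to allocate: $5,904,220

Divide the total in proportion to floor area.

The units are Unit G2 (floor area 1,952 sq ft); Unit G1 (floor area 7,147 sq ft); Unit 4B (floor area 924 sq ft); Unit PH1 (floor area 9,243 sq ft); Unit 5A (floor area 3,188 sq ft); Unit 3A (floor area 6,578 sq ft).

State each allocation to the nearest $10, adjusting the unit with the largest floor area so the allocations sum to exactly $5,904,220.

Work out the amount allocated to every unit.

Sum of floor area: 1,952 + 7,147 + 924 + 9,243 + 3,188 + 6,578 = 29,032.
Proportional shares: Unit G2 396,977.04; Unit G1 1,453,481.00; Unit 4B 187,913.31; Unit PH1 1,879,743.23; Unit 5A 648,341.60; Unit 3A 1,337,763.82.
After rounding ($10): Unit G2 $396,980; Unit G1 $1,453,480; Unit 4B $187,910; Unit PH1 $1,879,740; Unit 5A $648,340; Unit 3A $1,337,760. Sum = $5,904,210.
Difference $5,904,220 − $5,904,210 = +$10 applied to largest floor area (Unit PH1): Unit PH1 becomes $1,879,750.

Unit G2: $396,980; Unit G1: $1,453,480; Unit 4B: $187,910; Unit PH1: $1,879,750; Unit 5A: $648,340; Unit 3A: $1,337,760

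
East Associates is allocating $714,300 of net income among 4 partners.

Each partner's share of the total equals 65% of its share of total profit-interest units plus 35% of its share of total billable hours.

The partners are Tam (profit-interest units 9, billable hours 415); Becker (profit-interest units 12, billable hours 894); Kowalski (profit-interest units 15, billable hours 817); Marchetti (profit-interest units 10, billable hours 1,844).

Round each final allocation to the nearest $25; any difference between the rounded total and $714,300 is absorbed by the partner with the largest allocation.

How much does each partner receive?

Tam: $116,975 | Becker: $177,425 | Kowalski: $202,850 | Marchetti: $217,050

Totals — profit-interest units 46, billable hours 3,970.
Composite weights (65% profit-interest units + 35% billable hours): Tam 0.1638; Becker 0.2484; Kowalski 0.2840; Marchetti 0.3039.
Proportional shares: Tam 116,974.35; Becker 177,418.79; Kowalski 202,849.94; Marchetti 217,056.92.
After rounding ($25): Tam $116,975; Becker $177,425; Kowalski $202,850; Marchetti $217,050. Sum = $714,300.
No rounding difference to absorb.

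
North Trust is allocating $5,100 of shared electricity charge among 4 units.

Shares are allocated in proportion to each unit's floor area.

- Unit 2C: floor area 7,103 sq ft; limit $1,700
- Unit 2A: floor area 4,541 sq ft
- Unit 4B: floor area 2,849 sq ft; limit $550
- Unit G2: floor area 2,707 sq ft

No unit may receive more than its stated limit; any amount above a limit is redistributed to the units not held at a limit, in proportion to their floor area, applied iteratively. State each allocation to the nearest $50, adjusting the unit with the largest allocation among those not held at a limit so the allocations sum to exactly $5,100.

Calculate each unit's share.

Total floor area = 17,200.
Pro-rata shares before constraints: Unit 2C 2,106.12; Unit 2A 1,346.46; Unit 4B 844.76; Unit G2 802.66.
Held at cap: Unit 2C ($1,700), Unit 4B ($550); remaining pool $2,850 reallocated over remaining floor area 7,248.
Shares after redistribution: Unit 2A 1,785.58 → $1,800; Unit G2 1,064.42 → $1,050.

Unit 2C: $1,700 · Unit 2A: $1,800 · Unit 4B: $550 · Unit G2: $1,050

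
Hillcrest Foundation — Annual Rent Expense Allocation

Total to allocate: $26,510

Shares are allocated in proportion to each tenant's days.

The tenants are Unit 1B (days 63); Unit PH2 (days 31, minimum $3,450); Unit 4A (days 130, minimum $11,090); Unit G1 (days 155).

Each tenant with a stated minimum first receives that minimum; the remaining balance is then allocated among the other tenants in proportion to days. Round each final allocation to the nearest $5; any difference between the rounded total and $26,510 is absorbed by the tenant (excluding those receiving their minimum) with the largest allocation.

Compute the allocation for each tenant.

Fund the minimums — Unit PH2 $3,450; Unit 4A $11,090. Remaining pool $11,970.
Remaining pool split over remaining days 218: Unit 1B 3,459.22 → $3,460; Unit G1 8,510.78 → $8,510.

Unit 1B: $3,460; Unit PH2: $3,450; Unit 4A: $11,090; Unit G1: $8,510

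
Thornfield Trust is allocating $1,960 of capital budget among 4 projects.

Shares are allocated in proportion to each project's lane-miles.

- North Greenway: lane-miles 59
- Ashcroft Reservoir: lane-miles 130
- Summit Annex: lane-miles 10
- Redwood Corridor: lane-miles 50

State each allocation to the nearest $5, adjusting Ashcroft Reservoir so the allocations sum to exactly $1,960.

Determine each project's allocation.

North Greenway: $465 · Ashcroft Reservoir: $1,020 · Summit Annex: $80 · Redwood Corridor: $395

Combined lane-miles = 249.
Pro-rata amounts: North Greenway 59/249 × $1,960 = 464.42; Ashcroft Reservoir 130/249 × $1,960 = 1,023.29; Summit Annex 10/249 × $1,960 = 78.71; Redwood Corridor 50/249 × $1,960 = 393.57.
At nearest $5: North Greenway $465; Ashcroft Reservoir $1,025; Summit Annex $80; Redwood Corridor $395. Sum = $1,965.
Difference $1,960 − $1,965 = −$5 applied to Ashcroft Reservoir: Ashcroft Reservoir becomes $1,020.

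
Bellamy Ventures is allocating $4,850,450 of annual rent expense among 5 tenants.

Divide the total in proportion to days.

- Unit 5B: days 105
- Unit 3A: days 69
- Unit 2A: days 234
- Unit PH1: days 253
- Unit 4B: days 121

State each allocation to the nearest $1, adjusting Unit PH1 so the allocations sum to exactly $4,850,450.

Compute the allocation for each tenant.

Total days = 782.
Raw shares: Unit 5B 105/782 × $4,850,450 = 651,275.26; Unit 3A 69/782 × $4,850,450 = 427,980.88; Unit 2A 234/782 × $4,850,450 = 1,451,413.43; Unit PH1 253/782 × $4,850,450 = 1,569,263.24; Unit 4B 121/782 × $4,850,450 = 750,517.20.
At nearest $1: Unit 5B $651,275; Unit 3A $427,981; Unit 2A $1,451,413; Unit PH1 $1,569,263; Unit 4B $750,517. Sum = $4,850,449.
Difference $4,850,450 − $4,850,449 = +$1 applied to Unit PH1: Unit PH1 becomes $1,569,264.

Unit 5B: $651,275 | Unit 3A: $427,981 | Unit 2A: $1,451,413 | Unit PH1: $1,569,264 | Unit 4B: $750,517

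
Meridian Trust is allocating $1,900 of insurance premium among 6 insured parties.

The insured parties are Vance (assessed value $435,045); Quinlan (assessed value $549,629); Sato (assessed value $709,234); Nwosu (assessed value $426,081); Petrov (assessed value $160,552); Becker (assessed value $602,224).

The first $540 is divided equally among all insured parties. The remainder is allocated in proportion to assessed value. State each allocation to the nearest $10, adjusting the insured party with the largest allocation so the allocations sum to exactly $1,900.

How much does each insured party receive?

Equal tier: $540 ÷ 6 = $90 apiece.
Remainder $1,360 by assessed value (total 2,882,765): Vance 205.24 → $210; Quinlan 259.30 → $260; Sato 334.59 → $330; Nwosu 201.01 → $200; Petrov 75.74 → $80; Becker 284.11 → $280.
Totals: Vance $90 + $210 = $300; Quinlan $90 + $260 = $350; Sato $90 + $330 = $420; Nwosu $90 + $200 = $290; Petrov $90 + $80 = $170; Becker $90 + $280 = $370.

Vance: $300 | Quinlan: $350 | Sato: $420 | Nwosu: $290 | Petrov: $170 | Becker: $370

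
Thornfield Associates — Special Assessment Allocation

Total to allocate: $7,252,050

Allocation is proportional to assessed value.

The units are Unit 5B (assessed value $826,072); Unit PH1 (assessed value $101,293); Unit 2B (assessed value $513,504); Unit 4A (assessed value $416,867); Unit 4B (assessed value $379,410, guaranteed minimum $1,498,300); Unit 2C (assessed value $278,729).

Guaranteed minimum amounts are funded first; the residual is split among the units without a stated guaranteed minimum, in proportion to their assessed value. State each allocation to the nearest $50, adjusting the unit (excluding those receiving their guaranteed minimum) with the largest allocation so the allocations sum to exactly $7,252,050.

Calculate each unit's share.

Guaranteed amounts: Unit 4B $1,498,300. Residual $5,753,750.
Residual split over remaining assessed value 2,136,465: Unit 5B 2,224,708.46 → $2,224,700; Unit PH1 272,793.89 → $272,800; Unit 2B 1,382,926.30 → $1,382,950; Unit 4A 1,122,671.56 → $1,122,650; Unit 2C 750,649.78 → $750,650.

Unit 5B: $2,224,700 | Unit PH1: $272,800 | Unit 2B: $1,382,950 | Unit 4A: $1,122,650 | Unit 4B: $1,498,300 | Unit 2C: $750,650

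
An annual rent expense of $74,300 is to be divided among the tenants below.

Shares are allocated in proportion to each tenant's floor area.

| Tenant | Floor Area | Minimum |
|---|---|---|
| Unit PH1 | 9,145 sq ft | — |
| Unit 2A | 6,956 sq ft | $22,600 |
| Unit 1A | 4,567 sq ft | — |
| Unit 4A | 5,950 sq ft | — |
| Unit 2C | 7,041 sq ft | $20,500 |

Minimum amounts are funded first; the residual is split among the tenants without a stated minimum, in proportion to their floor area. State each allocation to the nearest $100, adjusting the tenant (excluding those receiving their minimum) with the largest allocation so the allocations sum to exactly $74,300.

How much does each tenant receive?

Fund the minimums — Unit 2A $22,600; Unit 2C $20,500. Remaining pool $31,200.
Remaining pool split over remaining floor area 19,662: Unit PH1 14,511.44 → $14,500; Unit 1A 7,246.99 → $7,200; Unit 4A 9,441.56 → $9,400.
Rounding difference +$100 applied to Unit PH1 → $14,600.

Unit PH1: $14,600 · Unit 2A: $22,600 · Unit 1A: $7,200 · Unit 4A: $9,400 · Unit 2C: $20,500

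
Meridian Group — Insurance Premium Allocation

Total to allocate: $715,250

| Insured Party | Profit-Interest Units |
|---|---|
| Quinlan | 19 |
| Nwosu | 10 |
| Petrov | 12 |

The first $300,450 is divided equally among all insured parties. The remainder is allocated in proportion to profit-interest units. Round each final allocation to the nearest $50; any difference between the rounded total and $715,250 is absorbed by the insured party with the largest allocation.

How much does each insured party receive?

First tranche $300,450 split equally: $100,150 each.
Remainder $414,800 by profit-interest units (total 41): Quinlan 192,224.39 → $192,200; Nwosu 101,170.73 → $101,150; Petrov 121,404.88 → $121,400.
Rounding difference +$50 on remainder applied to Quinlan.
Totals: Quinlan $100,150 + $192,250 = $292,400; Nwosu $100,150 + $101,150 = $201,300; Petrov $100,150 + $121,400 = $221,550.

Quinlan: $292,400 · Nwosu: $201,300 · Petrov: $221,550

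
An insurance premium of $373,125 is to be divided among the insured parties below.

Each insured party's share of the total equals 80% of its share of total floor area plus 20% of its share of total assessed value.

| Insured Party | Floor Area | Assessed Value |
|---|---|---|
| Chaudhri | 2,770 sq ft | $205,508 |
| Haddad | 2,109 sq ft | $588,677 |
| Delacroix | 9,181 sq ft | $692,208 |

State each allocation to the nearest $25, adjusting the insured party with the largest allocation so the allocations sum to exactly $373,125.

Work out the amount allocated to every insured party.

Chaudhri: $69,125 | Haddad: $74,325 | Delacroix: $229,675

Totals — floor area 14,060, assessed value 1,486,393.
Combined weights (80% floor area + 20% assessed value): Chaudhri 0.1853; Haddad 0.1992; Delacroix 0.6155.
Unrounded shares: Chaudhri 69,125.94; Haddad 74,329.78; Delacroix 229,669.28.
At nearest $25: Chaudhri $69,125; Haddad $74,325; Delacroix $229,675. Sum = $373,125.
No rounding difference to absorb.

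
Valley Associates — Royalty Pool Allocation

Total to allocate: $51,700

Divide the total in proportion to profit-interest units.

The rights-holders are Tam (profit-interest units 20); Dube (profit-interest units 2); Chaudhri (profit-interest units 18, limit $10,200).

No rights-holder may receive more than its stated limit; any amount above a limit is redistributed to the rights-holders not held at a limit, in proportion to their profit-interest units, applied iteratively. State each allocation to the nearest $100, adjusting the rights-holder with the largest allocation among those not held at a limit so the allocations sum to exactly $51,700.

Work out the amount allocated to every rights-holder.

Tam: $37,700 | Dube: $3,800 | Chaudhri: $10,200

Combined profit-interest units = 40.
Unconstrained shares: Tam 25,850.00; Dube 2,585.00; Chaudhri 23,265.00.
Cap binds for Chaudhri ($10,200); residual $41,500 reallocated over remaining profit-interest units 22.
Shares after redistribution: Tam 37,727.27 → $37,700; Dube 3,772.73 → $3,800.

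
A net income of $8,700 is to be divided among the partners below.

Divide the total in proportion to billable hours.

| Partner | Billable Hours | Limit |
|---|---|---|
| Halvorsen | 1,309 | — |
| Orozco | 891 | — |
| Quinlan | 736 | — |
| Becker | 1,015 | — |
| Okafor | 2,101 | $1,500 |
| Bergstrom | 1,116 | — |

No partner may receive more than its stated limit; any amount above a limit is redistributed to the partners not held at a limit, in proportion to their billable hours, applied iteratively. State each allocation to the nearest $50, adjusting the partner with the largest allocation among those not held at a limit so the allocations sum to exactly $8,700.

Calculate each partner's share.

Halvorsen: $1,850; Orozco: $1,250; Quinlan: $1,050; Becker: $1,450; Okafor: $1,500; Bergstrom: $1,600

Total billable hours = 7,168.
Pro-rata shares before constraints: Halvorsen 1,588.77; Orozco 1,081.43; Quinlan 893.30; Becker 1,231.93; Okafor 2,550.04; Bergstrom 1,354.52.
Capped: Okafor ($1,500); residual $7,200 reallocated over remaining billable hours 5,067.
Redistributed shares: Halvorsen 1,860.04 → $1,850; Orozco 1,266.07 → $1,250; Quinlan 1,045.83 → $1,050; Becker 1,442.27 → $1,450; Bergstrom 1,585.79 → $1,600.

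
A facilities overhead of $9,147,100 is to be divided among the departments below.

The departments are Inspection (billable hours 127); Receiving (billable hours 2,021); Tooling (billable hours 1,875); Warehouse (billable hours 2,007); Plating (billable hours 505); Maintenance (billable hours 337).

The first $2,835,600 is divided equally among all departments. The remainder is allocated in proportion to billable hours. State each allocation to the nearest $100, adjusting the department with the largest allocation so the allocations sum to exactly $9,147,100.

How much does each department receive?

Inspection: $589,200 · Receiving: $2,328,800 · Tooling: $2,194,700 · Warehouse: $2,315,900 · Plating: $936,400 · Maintenance: $782,100

Equal tier: $2,835,600 ÷ 6 = $472,600 apiece.
Remainder $6,311,500 by billable hours (total 6,872): Inspection 116,641.52 → $116,600; Receiving 1,856,161.45 → $1,856,200; Tooling 1,722,069.63 → $1,722,100; Warehouse 1,843,303.33 → $1,843,300; Plating 463,810.75 → $463,800; Maintenance 309,513.31 → $309,500.
Totals: Inspection $472,600 + $116,600 = $589,200; Receiving $472,600 + $1,856,200 = $2,328,800; Tooling $472,600 + $1,722,100 = $2,194,700; Warehouse $472,600 + $1,843,300 = $2,315,900; Plating $472,600 + $463,800 = $936,400; Maintenance $472,600 + $309,500 = $782,100.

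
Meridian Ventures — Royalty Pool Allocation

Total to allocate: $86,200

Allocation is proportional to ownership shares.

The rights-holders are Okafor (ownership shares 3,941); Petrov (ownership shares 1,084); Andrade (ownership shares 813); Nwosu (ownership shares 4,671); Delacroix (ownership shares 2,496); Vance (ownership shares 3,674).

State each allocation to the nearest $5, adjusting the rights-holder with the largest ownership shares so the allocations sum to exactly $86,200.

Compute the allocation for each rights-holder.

Okafor: $20,370 | Petrov: $5,600 | Andrade: $4,200 | Nwosu: $24,140 | Delacroix: $12,900 | Vance: $18,990

Ownership shares total: 3,941 + 1,084 + 813 + 4,671 + 2,496 + 3,674 = 16,679.
Raw shares: Okafor 20,367.78; Petrov 5,602.30; Andrade 4,201.73; Nwosu 24,140.55; Delacroix 12,899.77; Vance 18,987.88.
Rounded to nearest $5: Okafor $20,370; Petrov $5,600; Andrade $4,200; Nwosu $24,140; Delacroix $12,900; Vance $18,990. Sum = $86,200.
No rounding difference to absorb.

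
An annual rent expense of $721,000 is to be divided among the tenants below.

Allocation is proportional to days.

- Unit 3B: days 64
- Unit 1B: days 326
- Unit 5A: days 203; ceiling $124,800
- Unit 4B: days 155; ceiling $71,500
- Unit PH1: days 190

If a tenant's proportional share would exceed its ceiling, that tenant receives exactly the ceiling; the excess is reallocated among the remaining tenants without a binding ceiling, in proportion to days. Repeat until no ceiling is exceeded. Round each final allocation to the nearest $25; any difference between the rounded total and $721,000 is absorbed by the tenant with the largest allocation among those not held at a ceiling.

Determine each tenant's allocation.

Unit 3B: $57,900 · Unit 1B: $294,925 · Unit 5A: $124,800 · Unit 4B: $71,500 · Unit PH1: $171,875

Days total: 938.
Unconstrained shares: Unit 3B 49,194.03; Unit 1B 250,582.09; Unit 5A 156,037.31; Unit 4B 119,141.79; Unit PH1 146,044.78.
Held at cap: Unit 5A ($124,800), Unit 4B ($71,500); remaining pool $524,700 reallocated over remaining days 580.
Redistributed shares: Unit 3B 57,897.93 → $57,900; Unit 1B 294,917.59 → $294,925; Unit PH1 171,884.48 → $171,875.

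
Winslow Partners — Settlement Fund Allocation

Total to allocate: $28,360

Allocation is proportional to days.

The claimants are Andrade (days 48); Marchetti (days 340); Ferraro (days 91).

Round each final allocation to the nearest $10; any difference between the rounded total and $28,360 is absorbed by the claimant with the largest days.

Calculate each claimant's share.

Sum of days: 48 + 340 + 91 = 479.
Pro-rata amounts: Andrade 2,841.92; Marchetti 20,130.27; Ferraro 5,387.81.
Rounded to nearest $10: Andrade $2,840; Marchetti $20,130; Ferraro $5,390. Sum = $28,360.
No rounding difference to absorb.

Andrade: $2,840; Marchetti: $20,130; Ferraro: $5,390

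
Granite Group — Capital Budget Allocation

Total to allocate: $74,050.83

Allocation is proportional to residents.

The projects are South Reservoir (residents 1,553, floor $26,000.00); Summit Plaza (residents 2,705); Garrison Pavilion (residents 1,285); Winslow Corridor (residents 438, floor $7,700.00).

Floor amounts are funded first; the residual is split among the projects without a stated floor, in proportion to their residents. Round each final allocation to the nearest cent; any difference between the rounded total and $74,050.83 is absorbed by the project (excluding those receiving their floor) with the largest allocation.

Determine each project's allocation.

South Reservoir: $26,000.00; Summit Plaza: $27,355.64; Garrison Pavilion: $12,995.19; Winslow Corridor: $7,700.00

Guaranteed amounts: South Reservoir $26,000.00; Winslow Corridor $7,700.00. Balance $40,350.83.
Balance split over remaining residents 3,990: Summit Plaza 27,355.6379 → $27,355.64; Garrison Pavilion 12,995.1921 → $12,995.19.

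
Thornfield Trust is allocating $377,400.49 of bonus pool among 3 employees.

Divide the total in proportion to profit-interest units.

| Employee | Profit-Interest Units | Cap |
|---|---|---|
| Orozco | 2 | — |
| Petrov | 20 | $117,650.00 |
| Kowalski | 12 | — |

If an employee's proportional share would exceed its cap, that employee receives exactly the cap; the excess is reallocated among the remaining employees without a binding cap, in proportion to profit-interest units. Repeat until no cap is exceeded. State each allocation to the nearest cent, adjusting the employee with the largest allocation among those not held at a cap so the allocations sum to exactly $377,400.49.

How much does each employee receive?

Orozco: $37,107.21 · Petrov: $117,650.00 · Kowalski: $222,643.28

Combined profit-interest units = 34.
Unconstrained shares: Orozco 22,200.0288; Petrov 222,000.2882; Kowalski 133,200.1729.
Held at cap: Petrov ($117,650.00); residual $259,750.49 reallocated over remaining profit-interest units 14.
Shares after redistribution: Orozco 37,107.2129 → $37,107.21; Kowalski 222,643.2771 → $222,643.28.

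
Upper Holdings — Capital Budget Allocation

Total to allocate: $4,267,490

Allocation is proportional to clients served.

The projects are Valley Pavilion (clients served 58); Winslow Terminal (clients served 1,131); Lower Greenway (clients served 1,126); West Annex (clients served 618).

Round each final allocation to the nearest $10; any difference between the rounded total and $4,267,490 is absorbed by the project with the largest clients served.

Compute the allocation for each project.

Valley Pavilion: $84,390 · Winslow Terminal: $1,645,600 · Lower Greenway: $1,638,320 · West Annex: $899,180

Sum of clients served: 58 + 1,131 + 1,126 + 618 = 2,933.
Pro-rata amounts: Valley Pavilion 84,389.51; Winslow Terminal 1,645,595.36; Lower Greenway 1,638,320.40; West Annex 899,184.73.
At nearest $10: Valley Pavilion $84,390; Winslow Terminal $1,645,600; Lower Greenway $1,638,320; West Annex $899,180. Sum = $4,267,490.
No rounding difference to absorb.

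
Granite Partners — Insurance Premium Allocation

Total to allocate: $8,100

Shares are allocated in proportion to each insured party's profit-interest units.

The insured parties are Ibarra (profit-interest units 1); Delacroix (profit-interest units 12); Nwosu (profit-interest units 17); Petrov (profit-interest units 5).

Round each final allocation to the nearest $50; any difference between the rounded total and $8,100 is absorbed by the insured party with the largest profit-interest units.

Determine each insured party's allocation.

Ibarra: $250 · Delacroix: $2,800 · Nwosu: $3,900 · Petrov: $1,150

Profit-interest units total: 35.
Pro-rata amounts: Ibarra 1/35 × $8,100 = 231.43; Delacroix 12/35 × $8,100 = 2,777.14; Nwosu 17/35 × $8,100 = 3,934.29; Petrov 5/35 × $8,100 = 1,157.14.
Rounded to nearest $50: Ibarra $250; Delacroix $2,800; Nwosu $3,950; Petrov $1,150. Sum = $8,150.
Difference $8,100 − $8,150 = −$50 applied to largest profit-interest units (Nwosu): Nwosu becomes $3,900.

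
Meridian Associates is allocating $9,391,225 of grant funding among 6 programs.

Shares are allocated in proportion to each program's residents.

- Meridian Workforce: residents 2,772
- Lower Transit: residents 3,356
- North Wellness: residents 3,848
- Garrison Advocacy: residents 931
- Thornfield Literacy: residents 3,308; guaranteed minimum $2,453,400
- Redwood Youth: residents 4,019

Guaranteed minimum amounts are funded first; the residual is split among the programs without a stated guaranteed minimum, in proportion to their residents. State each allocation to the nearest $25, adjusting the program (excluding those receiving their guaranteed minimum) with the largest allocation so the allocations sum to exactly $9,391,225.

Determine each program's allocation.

Guaranteed amounts: Thornfield Literacy $2,453,400. Residual $6,937,825.
Residual split over remaining residents 14,926: Meridian Workforce 1,288,466.49 → $1,288,475; Lower Transit 1,559,918.31 → $1,559,925; North Wellness 1,788,607.17 → $1,788,600; Garrison Advocacy 432,742.53 → $432,750; Redwood Youth 1,868,090.49 → $1,868,100.
Rounding difference −$25 applied to Redwood Youth → $1,868,075.

Meridian Workforce: $1,288,475 · Lower Transit: $1,559,925 · North Wellness: $1,788,600 · Garrison Advocacy: $432,750 · Thornfield Literacy: $2,453,400 · Redwood Youth: $1,868,075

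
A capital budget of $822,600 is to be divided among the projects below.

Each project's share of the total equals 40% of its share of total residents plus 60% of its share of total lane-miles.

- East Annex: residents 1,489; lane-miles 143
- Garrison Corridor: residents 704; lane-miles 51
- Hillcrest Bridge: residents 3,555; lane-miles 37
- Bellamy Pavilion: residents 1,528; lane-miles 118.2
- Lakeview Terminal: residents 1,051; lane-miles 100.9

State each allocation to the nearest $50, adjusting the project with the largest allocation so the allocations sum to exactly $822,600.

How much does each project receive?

Totals — residents 8,327, lane-miles 450.1.
Composite weights (40% residents + 60% lane-miles): East Annex 0.2622; Garrison Corridor 0.1018; Hillcrest Bridge 0.2201; Bellamy Pavilion 0.2310; Lakeview Terminal 0.1850.
Pro-rata amounts: East Annex 215,645.14; Garrison Corridor 83,742.81; Hillcrest Bridge 181,047.81; Bellamy Pavilion 189,991.62; Lakeview Terminal 152,172.62.
Rounded to nearest $50: East Annex $215,650; Garrison Corridor $83,750; Hillcrest Bridge $181,050; Bellamy Pavilion $190,000; Lakeview Terminal $152,150. Sum = $822,600.
No rounding difference to absorb.

East Annex: $215,650 · Garrison Corridor: $83,750 · Hillcrest Bridge: $181,050 · Bellamy Pavilion: $190,000 · Lakeview Terminal: $152,150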